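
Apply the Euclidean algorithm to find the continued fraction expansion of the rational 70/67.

Run the Euclidean algorithm on 70 and 67; the successive quotients are the partial quotients a_0, a_1, ... (each step inverts the fractional part left over by the previous one):
  70 = 1*67 + 3, so a_0 = 1.
  67 = 22*3 + 1, so a_1 = 22.
  3 = 3*1 + 0, so a_2 = 3.
The remainder reaches 0 after 3 divisions, so the expansion has 3 partial quotients, read off in order.

[1; 22, 3]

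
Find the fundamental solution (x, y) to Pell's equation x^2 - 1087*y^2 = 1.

First expand sqrt(1087) as a continued fraction. With x_i = (sqrt(1087) + m_i)/d_i and (m_0, d_0) = (0, 1): a_0 = floor(sqrt(1087)) = 32, since 32^2 = 1024 <= 1087 < 1089 = 33^2.
Iterate m_{i+1} = d_i*a_i - m_i, d_{i+1} = (1087 - m_{i+1}^2)/d_i, a_{i+1} = floor((a_0 + m_{i+1})/d_{i+1}):
  m_1 = 1*32 - 0 = 32, d_1 = (1087 - 32^2)/1 = 63/1 = 63, a_1 = floor((32 + 32)/63) = 1.
  m_2 = 63*1 - 32 = 31, d_2 = (1087 - 31^2)/63 = 126/63 = 2, a_2 = floor((32 + 31)/2) = 31.
  m_3 = 2*31 - 31 = 31, d_3 = (1087 - 31^2)/2 = 126/2 = 63, a_3 = floor((32 + 31)/63) = 1.
  m_4 = 63*1 - 31 = 32, d_4 = (1087 - 32^2)/63 = 63/63 = 1, a_4 = floor((32 + 32)/1) = 64.
  m_5 = 1*64 - 32 = 32, d_5 = (1087 - 32^2)/1 = 63/1 = 63: (m_5, d_5) = (m_1, d_1) = (32, 63), so from here the quotients repeat a_1, ..., a_4; the period length is 4.
So sqrt(1087) = [32; (1, 31, 1, 64)] with period length k = 4.
k is even, so the fundamental solution of x^2 - 1087y^2 = 1 is (p_{k-1}, q_{k-1}) = (p_3, q_3); compute convergents through index 3.
Convergents (p_i = a_i*p_{i-1} + p_{i-2}, q_i = a_i*q_{i-1} + q_{i-2} with p_{-2}=0, p_{-1}=1, q_{-2}=1, q_{-1}=0):
  i=0: a_0=32, p_0 = 32*1 + 0 = 32, q_0 = 32*0 + 1 = 1.
  i=1: a_1=1, p_1 = 1*32 + 1 = 33, q_1 = 1*1 + 0 = 1.
  i=2: a_2=31, p_2 = 31*33 + 32 = 1055, q_2 = 31*1 + 1 = 32.
  i=3: a_3=1, p_3 = 1*1055 + 33 = 1088, q_3 = 1*32 + 1 = 33.
Check: 1088^2 - 1087*33^2 = 1183744 - 1183743 = 1, so (x, y) = (1088, 33) solves the equation, and by the theorem it is the least positive solution.

(x, y) = (1088, 33)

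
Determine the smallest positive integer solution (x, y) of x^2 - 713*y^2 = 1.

First expand sqrt(713) as a continued fraction. With x_i = (sqrt(713) + m_i)/d_i and (m_0, d_0) = (0, 1): a_0 = floor(sqrt(713)) = 26, since 26^2 = 676 <= 713 < 729 = 27^2.
Iterate m_{i+1} = d_i*a_i - m_i, d_{i+1} = (713 - m_{i+1}^2)/d_i, a_{i+1} = floor((a_0 + m_{i+1})/d_{i+1}):
  m_1 = 1*26 - 0 = 26, d_1 = (713 - 26^2)/1 = 37/1 = 37, a_1 = floor((26 + 26)/37) = 1.
  m_2 = 37*1 - 26 = 11, d_2 = (713 - 11^2)/37 = 592/37 = 16, a_2 = floor((26 + 11)/16) = 2.
  m_3 = 16*2 - 11 = 21, d_3 = (713 - 21^2)/16 = 272/16 = 17, a_3 = floor((26 + 21)/17) = 2.
  m_4 = 17*2 - 21 = 13, d_4 = (713 - 13^2)/17 = 544/17 = 32, a_4 = floor((26 + 13)/32) = 1.
  m_5 = 32*1 - 13 = 19, d_5 = (713 - 19^2)/32 = 352/32 = 11, a_5 = floor((26 + 19)/11) = 4.
  m_6 = 11*4 - 19 = 25, d_6 = (713 - 25^2)/11 = 88/11 = 8, a_6 = floor((26 + 25)/8) = 6.
  m_7 = 8*6 - 25 = 23, d_7 = (713 - 23^2)/8 = 184/8 = 23, a_7 = floor((26 + 23)/23) = 2.
  m_8 = 23*2 - 23 = 23, d_8 = (713 - 23^2)/23 = 184/23 = 8, a_8 = floor((26 + 23)/8) = 6.
  m_9 = 8*6 - 23 = 25, d_9 = (713 - 25^2)/8 = 88/8 = 11, a_9 = floor((26 + 25)/11) = 4.
  m_10 = 11*4 - 25 = 19, d_10 = (713 - 19^2)/11 = 352/11 = 32, a_10 = floor((26 + 19)/32) = 1.
  m_11 = 32*1 - 19 = 13, d_11 = (713 - 13^2)/32 = 544/32 = 17, a_11 = floor((26 + 13)/17) = 2.
  m_12 = 17*2 - 13 = 21, d_12 = (713 - 21^2)/17 = 272/17 = 16, a_12 = floor((26 + 21)/16) = 2.
  m_13 = 16*2 - 21 = 11, d_13 = (713 - 11^2)/16 = 592/16 = 37, a_13 = floor((26 + 11)/37) = 1.
  m_14 = 37*1 - 11 = 26, d_14 = (713 - 26^2)/37 = 37/37 = 1, a_14 = floor((26 + 26)/1) = 52.
  m_15 = 1*52 - 26 = 26, d_15 = (713 - 26^2)/1 = 37/1 = 37: (m_15, d_15) = (m_1, d_1) = (26, 37), so from here the quotients repeat a_1, ..., a_14; the period length is 14.
So sqrt(713) = [26; (1, 2, 2, 1, 4, 6, 2, 6, 4, 1, 2, 2, 1, 52)] with period length k = 14.
k is even, so the fundamental solution of x^2 - 713y^2 = 1 is (p_{k-1}, q_{k-1}) = (p_13, q_13); compute convergents through index 13.
Convergents (p_i = a_i*p_{i-1} + p_{i-2}, q_i = a_i*q_{i-1} + q_{i-2} with p_{-2}=0, p_{-1}=1, q_{-2}=1, q_{-1}=0):
  i=0: a_0=26, p_0 = 26*1 + 0 = 26, q_0 = 26*0 + 1 = 1.
  i=1: a_1=1, p_1 = 1*26 + 1 = 27, q_1 = 1*1 + 0 = 1.
  i=2: a_2=2, p_2 = 2*27 + 26 = 80, q_2 = 2*1 + 1 = 3.
  i=3: a_3=2, p_3 = 2*80 + 27 = 187, q_3 = 2*3 + 1 = 7.
  i=4: a_4=1, p_4 = 1*187 + 80 = 267, q_4 = 1*7 + 3 = 10.
  i=5: a_5=4, p_5 = 4*267 + 187 = 1255, q_5 = 4*10 + 7 = 47.
  i=6: a_6=6, p_6 = 6*1255 + 267 = 7797, q_6 = 6*47 + 10 = 292.
  i=7: a_7=2, p_7 = 2*7797 + 1255 = 16849, q_7 = 2*292 + 47 = 631.
  i=8: a_8=6, p_8 = 6*16849 + 7797 = 108891, q_8 = 6*631 + 292 = 4078.
  i=9: a_9=4, p_9 = 4*108891 + 16849 = 452413, q_9 = 4*4078 + 631 = 16943.
  i=10: a_10=1, p_10 = 1*452413 + 108891 = 561304, q_10 = 1*16943 + 4078 = 21021.
  i=11: a_11=2, p_11 = 2*561304 + 452413 = 1575021, q_11 = 2*21021 + 16943 = 58985.
  i=12: a_12=2, p_12 = 2*1575021 + 561304 = 3711346, q_12 = 2*58985 + 21021 = 138991.
  i=13: a_13=1, p_13 = 1*3711346 + 1575021 = 5286367, q_13 = 1*138991 + 58985 = 197976.
Check: 5286367^2 - 713*197976^2 = 27945676058689 - 27945676058688 = 1, so (x, y) = (5286367, 197976) solves the equation, and by the theorem it is the least positive solution.

(x, y) = (5286367, 197976)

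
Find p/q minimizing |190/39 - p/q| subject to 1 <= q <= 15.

39/8

Expand x = 190/39 as a continued fraction with the Euclidean algorithm:
  190 = 4*39 + 34, so a_0 = 4.
  39 = 1*34 + 5, so a_1 = 1.
  34 = 6*5 + 4, so a_2 = 6.
  5 = 1*4 + 1, so a_3 = 1.
  4 = 4*1 + 0, so a_4 = 4.
so x = [4; 1, 6, 1, 4].
Convergents (p_i = a_i*p_{i-1} + p_{i-2}, q_i = a_i*q_{i-1} + q_{i-2} with p_{-2}=0, p_{-1}=1, q_{-2}=1, q_{-1}=0), until the denominator exceeds 15:
  i=0: a_0=4, p_0 = 4*1 + 0 = 4, q_0 = 4*0 + 1 = 1.
  i=1: a_1=1, p_1 = 1*4 + 1 = 5, q_1 = 1*1 + 0 = 1.
  i=2: a_2=6, p_2 = 6*5 + 4 = 34, q_2 = 6*1 + 1 = 7.
  i=3: a_3=1, p_3 = 1*34 + 5 = 39, q_3 = 1*7 + 1 = 8.
  i=4: a_4=4, p_4 = 4*39 + 34 = 190, q_4 = 4*8 + 7 = 39.
q_4 = 39 > 15, so the last convergent with denominator <= 15 is p_3/q_3 = 39/8.
The closest fraction with denominator <= 15 is either p_3/q_3 or the intermediate fraction (k*p_3 + p_2)/(k*q_3 + q_2) with the largest k >= 1 whose denominator stays <= 15; these approach x as k grows, and every other convergent or intermediate fraction in range is farther away.
Largest k: floor((15 - q_2)/q_3) = floor((15 - 7)/8) = 1.
That gives (1*39 + 34)/(1*8 + 7) = 73/15.
Compare the errors: |x - 39/8| = |190*8 - 39*39|/(39*8) = 1/312, and |x - 73/15| = |190*15 - 73*39|/(39*15) = 3/585.
Cross-multiplying, 1*585 = 585 < 936 = 3*312, so 1/312 is smaller: the convergent 39/8 is closer to x than 73/15.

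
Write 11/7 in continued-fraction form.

Run the Euclidean algorithm on 11 and 7; the successive quotients are the partial quotients a_0, a_1, ... (each step inverts the fractional part left over by the previous one):
  11 = 1*7 + 4, so a_0 = 1.
  7 = 1*4 + 3, so a_1 = 1.
  4 = 1*3 + 1, so a_2 = 1.
  3 = 3*1 + 0, so a_3 = 3.
The remainder reaches 0 after 4 divisions, so the expansion has 4 partial quotients, read off in order.

[1; 1, 1, 3]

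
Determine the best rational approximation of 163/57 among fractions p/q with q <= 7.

Expand x = 163/57 as a continued fraction with the Euclidean algorithm:
  163 = 2*57 + 49, so a_0 = 2.
  57 = 1*49 + 8, so a_1 = 1.
  49 = 6*8 + 1, so a_2 = 6.
  8 = 8*1 + 0, so a_3 = 8.
so x = [2; 1, 6, 8].
Convergents (p_i = a_i*p_{i-1} + p_{i-2}, q_i = a_i*q_{i-1} + q_{i-2} with p_{-2}=0, p_{-1}=1, q_{-2}=1, q_{-1}=0), until the denominator exceeds 7:
  i=0: a_0=2, p_0 = 2*1 + 0 = 2, q_0 = 2*0 + 1 = 1.
  i=1: a_1=1, p_1 = 1*2 + 1 = 3, q_1 = 1*1 + 0 = 1.
  i=2: a_2=6, p_2 = 6*3 + 2 = 20, q_2 = 6*1 + 1 = 7.
  i=3: a_3=8, p_3 = 8*20 + 3 = 163, q_3 = 8*7 + 1 = 57.
q_3 = 57 > 7, so the last convergent with denominator <= 7 is p_2/q_2 = 20/7.
The closest fraction with denominator <= 7 is either p_2/q_2 or the intermediate fraction (k*p_2 + p_1)/(k*q_2 + q_1) with the largest k >= 1 whose denominator stays <= 7; these approach x as k grows, and every other convergent or intermediate fraction in range is farther away.
Largest k: floor((7 - q_1)/q_2) = floor((7 - 1)/7) = 0.
Since k = 0, no intermediate fraction beyond p_2/q_2 has denominator <= 7, so the convergent 20/7 is the closest (its error is |163*7 - 20*57|/(57*7) = 1/399).

20/7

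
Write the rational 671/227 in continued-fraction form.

Run the Euclidean algorithm on 671 and 227; the successive quotients are the partial quotients a_0, a_1, ... (each step inverts the fractional part left over by the previous one):
  671 = 2*227 + 217, so a_0 = 2.
  227 = 1*217 + 10, so a_1 = 1.
  217 = 21*10 + 7, so a_2 = 21.
  10 = 1*7 + 3, so a_3 = 1.
  7 = 2*3 + 1, so a_4 = 2.
  3 = 3*1 + 0, so a_5 = 3.
The remainder reaches 0 after 6 divisions, so the expansion has 6 partial quotients, read off in order.

[2; 1, 21, 1, 2, 3]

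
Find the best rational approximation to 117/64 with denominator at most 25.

Expand x = 117/64 as a continued fraction with the Euclidean algorithm:
  117 = 1*64 + 53, so a_0 = 1.
  64 = 1*53 + 11, so a_1 = 1.
  53 = 4*11 + 9, so a_2 = 4.
  11 = 1*9 + 2, so a_3 = 1.
  9 = 4*2 + 1, so a_4 = 4.
  2 = 2*1 + 0, so a_5 = 2.
so x = [1; 1, 4, 1, 4, 2].
Convergents (p_i = a_i*p_{i-1} + p_{i-2}, q_i = a_i*q_{i-1} + q_{i-2} with p_{-2}=0, p_{-1}=1, q_{-2}=1, q_{-1}=0), until the denominator exceeds 25:
  i=0: a_0=1, p_0 = 1*1 + 0 = 1, q_0 = 1*0 + 1 = 1.
  i=1: a_1=1, p_1 = 1*1 + 1 = 2, q_1 = 1*1 + 0 = 1.
  i=2: a_2=4, p_2 = 4*2 + 1 = 9, q_2 = 4*1 + 1 = 5.
  i=3: a_3=1, p_3 = 1*9 + 2 = 11, q_3 = 1*5 + 1 = 6.
  i=4: a_4=4, p_4 = 4*11 + 9 = 53, q_4 = 4*6 + 5 = 29.
q_4 = 29 > 25, so the last convergent with denominator <= 25 is p_3/q_3 = 11/6.
The closest fraction with denominator <= 25 is either p_3/q_3 or the intermediate fraction (k*p_3 + p_2)/(k*q_3 + q_2) with the largest k >= 1 whose denominator stays <= 25; these approach x as k grows, and every other convergent or intermediate fraction in range is farther away.
Largest k: floor((25 - q_2)/q_3) = floor((25 - 5)/6) = 3.
That gives (3*11 + 9)/(3*6 + 5) = 42/23.
Compare the errors: |x - 11/6| = |117*6 - 11*64|/(64*6) = 2/384, and |x - 42/23| = |117*23 - 42*64|/(64*23) = 3/1472.
Cross-multiplying, 3*384 = 1152 < 2944 = 2*1472, so 3/1472 is smaller: the intermediate fraction 42/23 is closer to x than 11/6.

42/23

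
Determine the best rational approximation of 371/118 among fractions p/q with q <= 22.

Expand x = 371/118 as a continued fraction with the Euclidean algorithm:
  371 = 3*118 + 17, so a_0 = 3.
  118 = 6*17 + 16, so a_1 = 6.
  17 = 1*16 + 1, so a_2 = 1.
  16 = 16*1 + 0, so a_3 = 16.
so x = [3; 6, 1, 16].
Convergents (p_i = a_i*p_{i-1} + p_{i-2}, q_i = a_i*q_{i-1} + q_{i-2} with p_{-2}=0, p_{-1}=1, q_{-2}=1, q_{-1}=0), until the denominator exceeds 22:
  i=0: a_0=3, p_0 = 3*1 + 0 = 3, q_0 = 3*0 + 1 = 1.
  i=1: a_1=6, p_1 = 6*3 + 1 = 19, q_1 = 6*1 + 0 = 6.
  i=2: a_2=1, p_2 = 1*19 + 3 = 22, q_2 = 1*6 + 1 = 7.
  i=3: a_3=16, p_3 = 16*22 + 19 = 371, q_3 = 16*7 + 6 = 118.
q_3 = 118 > 22, so the last convergent with denominator <= 22 is p_2/q_2 = 22/7.
The closest fraction with denominator <= 22 is either p_2/q_2 or the intermediate fraction (k*p_2 + p_1)/(k*q_2 + q_1) with the largest k >= 1 whose denominator stays <= 22; these approach x as k grows, and every other convergent or intermediate fraction in range is farther away.
Largest k: floor((22 - q_1)/q_2) = floor((22 - 6)/7) = 2.
That gives (2*22 + 19)/(2*7 + 6) = 63/20.
Compare the errors: |x - 22/7| = |371*7 - 22*118|/(118*7) = 1/826, and |x - 63/20| = |371*20 - 63*118|/(118*20) = 14/2360.
Cross-multiplying, 1*2360 = 2360 < 11564 = 14*826, so 1/826 is smaller: the convergent 22/7 is closer to x than 63/20.

22/7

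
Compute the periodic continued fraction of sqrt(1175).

[34; (3, 1, 1, 2, 5, 1, 5, 2, 1, 1, 3, 68)]

Write x_i = (sqrt(1175) + m_i)/d_i with (m_0, d_0) = (0, 1). a_0 = floor(sqrt(1175)) = 34, since 34^2 = 1156 <= 1175 < 1225 = 35^2.
Iterate m_{i+1} = d_i*a_i - m_i, d_{i+1} = (1175 - m_{i+1}^2)/d_i, a_{i+1} = floor((a_0 + m_{i+1})/d_{i+1}):
  m_1 = 1*34 - 0 = 34, d_1 = (1175 - 34^2)/1 = 19/1 = 19, a_1 = floor((34 + 34)/19) = 3.
  m_2 = 19*3 - 34 = 23, d_2 = (1175 - 23^2)/19 = 646/19 = 34, a_2 = floor((34 + 23)/34) = 1.
  m_3 = 34*1 - 23 = 11, d_3 = (1175 - 11^2)/34 = 1054/34 = 31, a_3 = floor((34 + 11)/31) = 1.
  m_4 = 31*1 - 11 = 20, d_4 = (1175 - 20^2)/31 = 775/31 = 25, a_4 = floor((34 + 20)/25) = 2.
  m_5 = 25*2 - 20 = 30, d_5 = (1175 - 30^2)/25 = 275/25 = 11, a_5 = floor((34 + 30)/11) = 5.
  m_6 = 11*5 - 30 = 25, d_6 = (1175 - 25^2)/11 = 550/11 = 50, a_6 = floor((34 + 25)/50) = 1.
  m_7 = 50*1 - 25 = 25, d_7 = (1175 - 25^2)/50 = 550/50 = 11, a_7 = floor((34 + 25)/11) = 5.
  m_8 = 11*5 - 25 = 30, d_8 = (1175 - 30^2)/11 = 275/11 = 25, a_8 = floor((34 + 30)/25) = 2.
  m_9 = 25*2 - 30 = 20, d_9 = (1175 - 20^2)/25 = 775/25 = 31, a_9 = floor((34 + 20)/31) = 1.
  m_10 = 31*1 - 20 = 11, d_10 = (1175 - 11^2)/31 = 1054/31 = 34, a_10 = floor((34 + 11)/34) = 1.
  m_11 = 34*1 - 11 = 23, d_11 = (1175 - 23^2)/34 = 646/34 = 19, a_11 = floor((34 + 23)/19) = 3.
  m_12 = 19*3 - 23 = 34, d_12 = (1175 - 34^2)/19 = 19/19 = 1, a_12 = floor((34 + 34)/1) = 68.
  m_13 = 1*68 - 34 = 34, d_13 = (1175 - 34^2)/1 = 19/1 = 19: (m_13, d_13) = (m_1, d_1) = (34, 19), so from here the quotients repeat a_1, ..., a_12; the period length is 12.
Hence the expansion of sqrt(1175) is a_0 = 34 followed by the repeating block 3, 1, 1, 2, 5, 1, 5, 2, 1, 1, 3, 68 (period 12).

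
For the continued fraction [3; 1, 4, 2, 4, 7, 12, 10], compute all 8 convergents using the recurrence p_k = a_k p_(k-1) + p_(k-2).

3/1, 4/1, 19/5, 42/11, 187/49, 1351/354, 16399/4297, 165341/43324

Using the convergent recurrence p_i = a_i*p_{i-1} + p_{i-2}, q_i = a_i*q_{i-1} + q_{i-2} with p_{-2}=0, p_{-1}=1, q_{-2}=1, q_{-1}=0:
  i=0: a_0=3, p_0 = 3*1 + 0 = 3, q_0 = 3*0 + 1 = 1.
  i=1: a_1=1, p_1 = 1*3 + 1 = 4, q_1 = 1*1 + 0 = 1.
  i=2: a_2=4, p_2 = 4*4 + 3 = 19, q_2 = 4*1 + 1 = 5.
  i=3: a_3=2, p_3 = 2*19 + 4 = 42, q_3 = 2*5 + 1 = 11.
  i=4: a_4=4, p_4 = 4*42 + 19 = 187, q_4 = 4*11 + 5 = 49.
  i=5: a_5=7, p_5 = 7*187 + 42 = 1351, q_5 = 7*49 + 11 = 354.
  i=6: a_6=12, p_6 = 12*1351 + 187 = 16399, q_6 = 12*354 + 49 = 4297.
  i=7: a_7=10, p_7 = 10*16399 + 1351 = 165341, q_7 = 10*4297 + 354 = 43324.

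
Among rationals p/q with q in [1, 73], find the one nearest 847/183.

Expand x = 847/183 as a continued fraction with the Euclidean algorithm:
  847 = 4*183 + 115, so a_0 = 4.
  183 = 1*115 + 68, so a_1 = 1.
  115 = 1*68 + 47, so a_2 = 1.
  68 = 1*47 + 21, so a_3 = 1.
  47 = 2*21 + 5, so a_4 = 2.
  21 = 4*5 + 1, so a_5 = 4.
  5 = 5*1 + 0, so a_6 = 5.
so x = [4; 1, 1, 1, 2, 4, 5].
Convergents (p_i = a_i*p_{i-1} + p_{i-2}, q_i = a_i*q_{i-1} + q_{i-2} with p_{-2}=0, p_{-1}=1, q_{-2}=1, q_{-1}=0), until the denominator exceeds 73:
  i=0: a_0=4, p_0 = 4*1 + 0 = 4, q_0 = 4*0 + 1 = 1.
  i=1: a_1=1, p_1 = 1*4 + 1 = 5, q_1 = 1*1 + 0 = 1.
  i=2: a_2=1, p_2 = 1*5 + 4 = 9, q_2 = 1*1 + 1 = 2.
  i=3: a_3=1, p_3 = 1*9 + 5 = 14, q_3 = 1*2 + 1 = 3.
  i=4: a_4=2, p_4 = 2*14 + 9 = 37, q_4 = 2*3 + 2 = 8.
  i=5: a_5=4, p_5 = 4*37 + 14 = 162, q_5 = 4*8 + 3 = 35.
  i=6: a_6=5, p_6 = 5*162 + 37 = 847, q_6 = 5*35 + 8 = 183.
q_6 = 183 > 73, so the last convergent with denominator <= 73 is p_5/q_5 = 162/35.
The closest fraction with denominator <= 73 is either p_5/q_5 or the intermediate fraction (k*p_5 + p_4)/(k*q_5 + q_4) with the largest k >= 1 whose denominator stays <= 73; these approach x as k grows, and every other convergent or intermediate fraction in range is farther away.
Largest k: floor((73 - q_4)/q_5) = floor((73 - 8)/35) = 1.
That gives (1*162 + 37)/(1*35 + 8) = 199/43.
Compare the errors: |x - 162/35| = |847*35 - 162*183|/(183*35) = 1/6405, and |x - 199/43| = |847*43 - 199*183|/(183*43) = 4/7869.
Cross-multiplying, 1*7869 = 7869 < 25620 = 4*6405, so 1/6405 is smaller: the convergent 162/35 is closer to x than 199/43.

162/35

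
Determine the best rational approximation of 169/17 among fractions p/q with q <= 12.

119/12

Expand x = 169/17 as a continued fraction with the Euclidean algorithm:
  169 = 9*17 + 16, so a_0 = 9.
  17 = 1*16 + 1, so a_1 = 1.
  16 = 16*1 + 0, so a_2 = 16.
so x = [9; 1, 16].
Convergents (p_i = a_i*p_{i-1} + p_{i-2}, q_i = a_i*q_{i-1} + q_{i-2} with p_{-2}=0, p_{-1}=1, q_{-2}=1, q_{-1}=0), until the denominator exceeds 12:
  i=0: a_0=9, p_0 = 9*1 + 0 = 9, q_0 = 9*0 + 1 = 1.
  i=1: a_1=1, p_1 = 1*9 + 1 = 10, q_1 = 1*1 + 0 = 1.
  i=2: a_2=16, p_2 = 16*10 + 9 = 169, q_2 = 16*1 + 1 = 17.
q_2 = 17 > 12, so the last convergent with denominator <= 12 is p_1/q_1 = 10/1.
The closest fraction with denominator <= 12 is either p_1/q_1 or the intermediate fraction (k*p_1 + p_0)/(k*q_1 + q_0) with the largest k >= 1 whose denominator stays <= 12; these approach x as k grows, and every other convergent or intermediate fraction in range is farther away.
Largest k: floor((12 - q_0)/q_1) = floor((12 - 1)/1) = 11.
That gives (11*10 + 9)/(11*1 + 1) = 119/12.
Compare the errors: |x - 10/1| = |169*1 - 10*17|/(17*1) = 1/17, and |x - 119/12| = |169*12 - 119*17|/(17*12) = 5/204.
Cross-multiplying, 5*17 = 85 < 204 = 1*204, so 5/204 is smaller: the intermediate fraction 119/12 is closer to x than 10/1.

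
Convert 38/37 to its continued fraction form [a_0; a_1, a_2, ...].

Run the Euclidean algorithm on 38 and 37; the successive quotients are the partial quotients a_0, a_1, ... (each step inverts the fractional part left over by the previous one):
  38 = 1*37 + 1, so a_0 = 1.
  37 = 37*1 + 0, so a_1 = 37.
The remainder reaches 0 after 2 divisions, so the expansion has 2 partial quotients, read off in order.

[1; 37]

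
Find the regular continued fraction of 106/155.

[0; 1, 2, 6, 8]

Run the Euclidean algorithm on 106 and 155; the successive quotients are the partial quotients a_0, a_1, ... (each step inverts the fractional part left over by the previous one):
  106 = 0*155 + 106, so a_0 = 0.
  155 = 1*106 + 49, so a_1 = 1.
  106 = 2*49 + 8, so a_2 = 2.
  49 = 6*8 + 1, so a_3 = 6.
  8 = 8*1 + 0, so a_4 = 8.
The remainder reaches 0 after 5 divisions, so the expansion has 5 partial quotients, read off in order.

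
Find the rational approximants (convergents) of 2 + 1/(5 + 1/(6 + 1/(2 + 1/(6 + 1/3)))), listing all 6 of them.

2/1, 11/5, 68/31, 147/67, 950/433, 2997/1366

Using the convergent recurrence p_i = a_i*p_{i-1} + p_{i-2}, q_i = a_i*q_{i-1} + q_{i-2} with p_{-2}=0, p_{-1}=1, q_{-2}=1, q_{-1}=0:
  i=0: a_0=2, p_0 = 2*1 + 0 = 2, q_0 = 2*0 + 1 = 1.
  i=1: a_1=5, p_1 = 5*2 + 1 = 11, q_1 = 5*1 + 0 = 5.
  i=2: a_2=6, p_2 = 6*11 + 2 = 68, q_2 = 6*5 + 1 = 31.
  i=3: a_3=2, p_3 = 2*68 + 11 = 147, q_3 = 2*31 + 5 = 67.
  i=4: a_4=6, p_4 = 6*147 + 68 = 950, q_4 = 6*67 + 31 = 433.
  i=5: a_5=3, p_5 = 3*950 + 147 = 2997, q_5 = 3*433 + 67 = 1366.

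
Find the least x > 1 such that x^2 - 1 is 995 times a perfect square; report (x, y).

First expand sqrt(995) as a continued fraction. With x_i = (sqrt(995) + m_i)/d_i and (m_0, d_0) = (0, 1): a_0 = floor(sqrt(995)) = 31, since 31^2 = 961 <= 995 < 1024 = 32^2.
Iterate m_{i+1} = d_i*a_i - m_i, d_{i+1} = (995 - m_{i+1}^2)/d_i, a_{i+1} = floor((a_0 + m_{i+1})/d_{i+1}):
  m_1 = 1*31 - 0 = 31, d_1 = (995 - 31^2)/1 = 34/1 = 34, a_1 = floor((31 + 31)/34) = 1.
  m_2 = 34*1 - 31 = 3, d_2 = (995 - 3^2)/34 = 986/34 = 29, a_2 = floor((31 + 3)/29) = 1.
  m_3 = 29*1 - 3 = 26, d_3 = (995 - 26^2)/29 = 319/29 = 11, a_3 = floor((31 + 26)/11) = 5.
  m_4 = 11*5 - 26 = 29, d_4 = (995 - 29^2)/11 = 154/11 = 14, a_4 = floor((31 + 29)/14) = 4.
  m_5 = 14*4 - 29 = 27, d_5 = (995 - 27^2)/14 = 266/14 = 19, a_5 = floor((31 + 27)/19) = 3.
  m_6 = 19*3 - 27 = 30, d_6 = (995 - 30^2)/19 = 95/19 = 5, a_6 = floor((31 + 30)/5) = 12.
  m_7 = 5*12 - 30 = 30, d_7 = (995 - 30^2)/5 = 95/5 = 19, a_7 = floor((31 + 30)/19) = 3.
  m_8 = 19*3 - 30 = 27, d_8 = (995 - 27^2)/19 = 266/19 = 14, a_8 = floor((31 + 27)/14) = 4.
  m_9 = 14*4 - 27 = 29, d_9 = (995 - 29^2)/14 = 154/14 = 11, a_9 = floor((31 + 29)/11) = 5.
  m_10 = 11*5 - 29 = 26, d_10 = (995 - 26^2)/11 = 319/11 = 29, a_10 = floor((31 + 26)/29) = 1.
  m_11 = 29*1 - 26 = 3, d_11 = (995 - 3^2)/29 = 986/29 = 34, a_11 = floor((31 + 3)/34) = 1.
  m_12 = 34*1 - 3 = 31, d_12 = (995 - 31^2)/34 = 34/34 = 1, a_12 = floor((31 + 31)/1) = 62.
  m_13 = 1*62 - 31 = 31, d_13 = (995 - 31^2)/1 = 34/1 = 34: (m_13, d_13) = (m_1, d_1) = (31, 34), so from here the quotients repeat a_1, ..., a_12; the period length is 12.
So sqrt(995) = [31; (1, 1, 5, 4, 3, 12, 3, 4, 5, 1, 1, 62)] with period length k = 12.
k is even, so the fundamental solution of x^2 - 995y^2 = 1 is (p_{k-1}, q_{k-1}) = (p_11, q_11); compute convergents through index 11.
Convergents (p_i = a_i*p_{i-1} + p_{i-2}, q_i = a_i*q_{i-1} + q_{i-2} with p_{-2}=0, p_{-1}=1, q_{-2}=1, q_{-1}=0):
  i=0: a_0=31, p_0 = 31*1 + 0 = 31, q_0 = 31*0 + 1 = 1.
  i=1: a_1=1, p_1 = 1*31 + 1 = 32, q_1 = 1*1 + 0 = 1.
  i=2: a_2=1, p_2 = 1*32 + 31 = 63, q_2 = 1*1 + 1 = 2.
  i=3: a_3=5, p_3 = 5*63 + 32 = 347, q_3 = 5*2 + 1 = 11.
  i=4: a_4=4, p_4 = 4*347 + 63 = 1451, q_4 = 4*11 + 2 = 46.
  i=5: a_5=3, p_5 = 3*1451 + 347 = 4700, q_5 = 3*46 + 11 = 149.
  i=6: a_6=12, p_6 = 12*4700 + 1451 = 57851, q_6 = 12*149 + 46 = 1834.
  i=7: a_7=3, p_7 = 3*57851 + 4700 = 178253, q_7 = 3*1834 + 149 = 5651.
  i=8: a_8=4, p_8 = 4*178253 + 57851 = 770863, q_8 = 4*5651 + 1834 = 24438.
  i=9: a_9=5, p_9 = 5*770863 + 178253 = 4032568, q_9 = 5*24438 + 5651 = 127841.
  i=10: a_10=1, p_10 = 1*4032568 + 770863 = 4803431, q_10 = 1*127841 + 24438 = 152279.
  i=11: a_11=1, p_11 = 1*4803431 + 4032568 = 8835999, q_11 = 1*152279 + 127841 = 280120.
Check: 8835999^2 - 995*280120^2 = 78074878328001 - 78074878328000 = 1, so (x, y) = (8835999, 280120) solves the equation, and by the theorem it is the least positive solution.

(x, y) = (8835999, 280120)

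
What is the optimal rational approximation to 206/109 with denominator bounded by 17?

Expand x = 206/109 as a continued fraction with the Euclidean algorithm:
  206 = 1*109 + 97, so a_0 = 1.
  109 = 1*97 + 12, so a_1 = 1.
  97 = 8*12 + 1, so a_2 = 8.
  12 = 12*1 + 0, so a_3 = 12.
so x = [1; 1, 8, 12].
Convergents (p_i = a_i*p_{i-1} + p_{i-2}, q_i = a_i*q_{i-1} + q_{i-2} with p_{-2}=0, p_{-1}=1, q_{-2}=1, q_{-1}=0), until the denominator exceeds 17:
  i=0: a_0=1, p_0 = 1*1 + 0 = 1, q_0 = 1*0 + 1 = 1.
  i=1: a_1=1, p_1 = 1*1 + 1 = 2, q_1 = 1*1 + 0 = 1.
  i=2: a_2=8, p_2 = 8*2 + 1 = 17, q_2 = 8*1 + 1 = 9.
  i=3: a_3=12, p_3 = 12*17 + 2 = 206, q_3 = 12*9 + 1 = 109.
q_3 = 109 > 17, so the last convergent with denominator <= 17 is p_2/q_2 = 17/9.
The closest fraction with denominator <= 17 is either p_2/q_2 or the intermediate fraction (k*p_2 + p_1)/(k*q_2 + q_1) with the largest k >= 1 whose denominator stays <= 17; these approach x as k grows, and every other convergent or intermediate fraction in range is farther away.
Largest k: floor((17 - q_1)/q_2) = floor((17 - 1)/9) = 1.
That gives (1*17 + 2)/(1*9 + 1) = 19/10.
Compare the errors: |x - 17/9| = |206*9 - 17*109|/(109*9) = 1/981, and |x - 19/10| = |206*10 - 19*109|/(109*10) = 11/1090.
Cross-multiplying, 1*1090 = 1090 < 10791 = 11*981, so 1/981 is smaller: the convergent 17/9 is closer to x than 19/10.

17/9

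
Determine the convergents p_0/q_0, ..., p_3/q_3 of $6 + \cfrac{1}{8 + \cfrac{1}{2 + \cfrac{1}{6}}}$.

Using the convergent recurrence p_i = a_i*p_{i-1} + p_{i-2}, q_i = a_i*q_{i-1} + q_{i-2} with p_{-2}=0, p_{-1}=1, q_{-2}=1, q_{-1}=0:
  i=0: a_0=6, p_0 = 6*1 + 0 = 6, q_0 = 6*0 + 1 = 1.
  i=1: a_1=8, p_1 = 8*6 + 1 = 49, q_1 = 8*1 + 0 = 8.
  i=2: a_2=2, p_2 = 2*49 + 6 = 104, q_2 = 2*8 + 1 = 17.
  i=3: a_3=6, p_3 = 6*104 + 49 = 673, q_3 = 6*17 + 8 = 110.

6/1, 49/8, 104/17, 673/110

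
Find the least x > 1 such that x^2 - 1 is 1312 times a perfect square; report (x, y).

First expand sqrt(1312) as a continued fraction. With x_i = (sqrt(1312) + m_i)/d_i and (m_0, d_0) = (0, 1): a_0 = floor(sqrt(1312)) = 36, since 36^2 = 1296 <= 1312 < 1369 = 37^2.
Iterate m_{i+1} = d_i*a_i - m_i, d_{i+1} = (1312 - m_{i+1}^2)/d_i, a_{i+1} = floor((a_0 + m_{i+1})/d_{i+1}):
  m_1 = 1*36 - 0 = 36, d_1 = (1312 - 36^2)/1 = 16/1 = 16, a_1 = floor((36 + 36)/16) = 4.
  m_2 = 16*4 - 36 = 28, d_2 = (1312 - 28^2)/16 = 528/16 = 33, a_2 = floor((36 + 28)/33) = 1.
  m_3 = 33*1 - 28 = 5, d_3 = (1312 - 5^2)/33 = 1287/33 = 39, a_3 = floor((36 + 5)/39) = 1.
  m_4 = 39*1 - 5 = 34, d_4 = (1312 - 34^2)/39 = 156/39 = 4, a_4 = floor((36 + 34)/4) = 17.
  m_5 = 4*17 - 34 = 34, d_5 = (1312 - 34^2)/4 = 156/4 = 39, a_5 = floor((36 + 34)/39) = 1.
  m_6 = 39*1 - 34 = 5, d_6 = (1312 - 5^2)/39 = 1287/39 = 33, a_6 = floor((36 + 5)/33) = 1.
  m_7 = 33*1 - 5 = 28, d_7 = (1312 - 28^2)/33 = 528/33 = 16, a_7 = floor((36 + 28)/16) = 4.
  m_8 = 16*4 - 28 = 36, d_8 = (1312 - 36^2)/16 = 16/16 = 1, a_8 = floor((36 + 36)/1) = 72.
  m_9 = 1*72 - 36 = 36, d_9 = (1312 - 36^2)/1 = 16/1 = 16: (m_9, d_9) = (m_1, d_1) = (36, 16), so from here the quotients repeat a_1, ..., a_8; the period length is 8.
So sqrt(1312) = [36; (4, 1, 1, 17, 1, 1, 4, 72)] with period length k = 8.
k is even, so the fundamental solution of x^2 - 1312y^2 = 1 is (p_{k-1}, q_{k-1}) = (p_7, q_7); compute convergents through index 7.
Convergents (p_i = a_i*p_{i-1} + p_{i-2}, q_i = a_i*q_{i-1} + q_{i-2} with p_{-2}=0, p_{-1}=1, q_{-2}=1, q_{-1}=0):
  i=0: a_0=36, p_0 = 36*1 + 0 = 36, q_0 = 36*0 + 1 = 1.
  i=1: a_1=4, p_1 = 4*36 + 1 = 145, q_1 = 4*1 + 0 = 4.
  i=2: a_2=1, p_2 = 1*145 + 36 = 181, q_2 = 1*4 + 1 = 5.
  i=3: a_3=1, p_3 = 1*181 + 145 = 326, q_3 = 1*5 + 4 = 9.
  i=4: a_4=17, p_4 = 17*326 + 181 = 5723, q_4 = 17*9 + 5 = 158.
  i=5: a_5=1, p_5 = 1*5723 + 326 = 6049, q_5 = 1*158 + 9 = 167.
  i=6: a_6=1, p_6 = 1*6049 + 5723 = 11772, q_6 = 1*167 + 158 = 325.
  i=7: a_7=4, p_7 = 4*11772 + 6049 = 53137, q_7 = 4*325 + 167 = 1467.
Check: 53137^2 - 1312*1467^2 = 2823540769 - 2823540768 = 1, so (x, y) = (53137, 1467) solves the equation, and by the theorem it is the least positive solution.

(x, y) = (53137, 1467)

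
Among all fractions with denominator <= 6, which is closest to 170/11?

31/2

Expand x = 170/11 as a continued fraction with the Euclidean algorithm:
  170 = 15*11 + 5, so a_0 = 15.
  11 = 2*5 + 1, so a_1 = 2.
  5 = 5*1 + 0, so a_2 = 5.
so x = [15; 2, 5].
Convergents (p_i = a_i*p_{i-1} + p_{i-2}, q_i = a_i*q_{i-1} + q_{i-2} with p_{-2}=0, p_{-1}=1, q_{-2}=1, q_{-1}=0), until the denominator exceeds 6:
  i=0: a_0=15, p_0 = 15*1 + 0 = 15, q_0 = 15*0 + 1 = 1.
  i=1: a_1=2, p_1 = 2*15 + 1 = 31, q_1 = 2*1 + 0 = 2.
  i=2: a_2=5, p_2 = 5*31 + 15 = 170, q_2 = 5*2 + 1 = 11.
q_2 = 11 > 6, so the last convergent with denominator <= 6 is p_1/q_1 = 31/2.
The closest fraction with denominator <= 6 is either p_1/q_1 or the intermediate fraction (k*p_1 + p_0)/(k*q_1 + q_0) with the largest k >= 1 whose denominator stays <= 6; these approach x as k grows, and every other convergent or intermediate fraction in range is farther away.
Largest k: floor((6 - q_0)/q_1) = floor((6 - 1)/2) = 2.
That gives (2*31 + 15)/(2*2 + 1) = 77/5.
Compare the errors: |x - 31/2| = |170*2 - 31*11|/(11*2) = 1/22, and |x - 77/5| = |170*5 - 77*11|/(11*5) = 3/55.
Cross-multiplying, 1*55 = 55 < 66 = 3*22, so 1/22 is smaller: the convergent 31/2 is closer to x than 77/5.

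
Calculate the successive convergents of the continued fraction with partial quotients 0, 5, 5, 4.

0/1, 1/5, 5/26, 21/109

Using the convergent recurrence p_i = a_i*p_{i-1} + p_{i-2}, q_i = a_i*q_{i-1} + q_{i-2} with p_{-2}=0, p_{-1}=1, q_{-2}=1, q_{-1}=0:
  i=0: a_0=0, p_0 = 0*1 + 0 = 0, q_0 = 0*0 + 1 = 1.
  i=1: a_1=5, p_1 = 5*0 + 1 = 1, q_1 = 5*1 + 0 = 5.
  i=2: a_2=5, p_2 = 5*1 + 0 = 5, q_2 = 5*5 + 1 = 26.
  i=3: a_3=4, p_3 = 4*5 + 1 = 21, q_3 = 4*26 + 5 = 109.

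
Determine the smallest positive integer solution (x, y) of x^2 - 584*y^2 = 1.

(x, y) = (145, 6)

First expand sqrt(584) as a continued fraction. With x_i = (sqrt(584) + m_i)/d_i and (m_0, d_0) = (0, 1): a_0 = floor(sqrt(584)) = 24, since 24^2 = 576 <= 584 < 625 = 25^2.
Iterate m_{i+1} = d_i*a_i - m_i, d_{i+1} = (584 - m_{i+1}^2)/d_i, a_{i+1} = floor((a_0 + m_{i+1})/d_{i+1}):
  m_1 = 1*24 - 0 = 24, d_1 = (584 - 24^2)/1 = 8/1 = 8, a_1 = floor((24 + 24)/8) = 6.
  m_2 = 8*6 - 24 = 24, d_2 = (584 - 24^2)/8 = 8/8 = 1, a_2 = floor((24 + 24)/1) = 48.
  m_3 = 1*48 - 24 = 24, d_3 = (584 - 24^2)/1 = 8/1 = 8: (m_3, d_3) = (m_1, d_1) = (24, 8), so from here the quotients repeat a_1, a_2; the period length is 2.
So sqrt(584) = [24; (6, 48)] with period length k = 2.
k is even, so the fundamental solution of x^2 - 584y^2 = 1 is (p_{k-1}, q_{k-1}) = (p_1, q_1); compute convergents through index 1.
Convergents (p_i = a_i*p_{i-1} + p_{i-2}, q_i = a_i*q_{i-1} + q_{i-2} with p_{-2}=0, p_{-1}=1, q_{-2}=1, q_{-1}=0):
  i=0: a_0=24, p_0 = 24*1 + 0 = 24, q_0 = 24*0 + 1 = 1.
  i=1: a_1=6, p_1 = 6*24 + 1 = 145, q_1 = 6*1 + 0 = 6.
Check: 145^2 - 584*6^2 = 21025 - 21024 = 1, so (x, y) = (145, 6) solves the equation, and by the theorem it is the least positive solution.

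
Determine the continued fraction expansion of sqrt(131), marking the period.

[11; (2, 4, 11, 4, 2, 22)]

Write x_i = (sqrt(131) + m_i)/d_i with (m_0, d_0) = (0, 1). a_0 = floor(sqrt(131)) = 11, since 11^2 = 121 <= 131 < 144 = 12^2.
Iterate m_{i+1} = d_i*a_i - m_i, d_{i+1} = (131 - m_{i+1}^2)/d_i, a_{i+1} = floor((a_0 + m_{i+1})/d_{i+1}):
  m_1 = 1*11 - 0 = 11, d_1 = (131 - 11^2)/1 = 10/1 = 10, a_1 = floor((11 + 11)/10) = 2.
  m_2 = 10*2 - 11 = 9, d_2 = (131 - 9^2)/10 = 50/10 = 5, a_2 = floor((11 + 9)/5) = 4.
  m_3 = 5*4 - 9 = 11, d_3 = (131 - 11^2)/5 = 10/5 = 2, a_3 = floor((11 + 11)/2) = 11.
  m_4 = 2*11 - 11 = 11, d_4 = (131 - 11^2)/2 = 10/2 = 5, a_4 = floor((11 + 11)/5) = 4.
  m_5 = 5*4 - 11 = 9, d_5 = (131 - 9^2)/5 = 50/5 = 10, a_5 = floor((11 + 9)/10) = 2.
  m_6 = 10*2 - 9 = 11, d_6 = (131 - 11^2)/10 = 10/10 = 1, a_6 = floor((11 + 11)/1) = 22.
  m_7 = 1*22 - 11 = 11, d_7 = (131 - 11^2)/1 = 10/1 = 10: (m_7, d_7) = (m_1, d_1) = (11, 10), so from here the quotients repeat a_1, ..., a_6; the period length is 6.
Hence the expansion of sqrt(131) is a_0 = 11 followed by the repeating block 2, 4, 11, 4, 2, 22 (period 6).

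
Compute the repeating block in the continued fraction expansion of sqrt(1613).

Write x_i = (sqrt(1613) + m_i)/d_i with (m_0, d_0) = (0, 1). a_0 = floor(sqrt(1613)) = 40, since 40^2 = 1600 <= 1613 < 1681 = 41^2.
Iterate m_{i+1} = d_i*a_i - m_i, d_{i+1} = (1613 - m_{i+1}^2)/d_i, a_{i+1} = floor((a_0 + m_{i+1})/d_{i+1}):
  m_1 = 1*40 - 0 = 40, d_1 = (1613 - 40^2)/1 = 13/1 = 13, a_1 = floor((40 + 40)/13) = 6.
  m_2 = 13*6 - 40 = 38, d_2 = (1613 - 38^2)/13 = 169/13 = 13, a_2 = floor((40 + 38)/13) = 6.
  m_3 = 13*6 - 38 = 40, d_3 = (1613 - 40^2)/13 = 13/13 = 1, a_3 = floor((40 + 40)/1) = 80.
  m_4 = 1*80 - 40 = 40, d_4 = (1613 - 40^2)/1 = 13/1 = 13: (m_4, d_4) = (m_1, d_1) = (40, 13), so from here the quotients repeat a_1, ..., a_3; the period length is 3.
Hence the expansion of sqrt(1613) is a_0 = 40 followed by the repeating block 6, 6, 80 (period 3).

[40; (6, 6, 80)]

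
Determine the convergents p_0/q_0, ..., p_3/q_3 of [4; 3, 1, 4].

4/1, 13/3, 17/4, 81/19

Using the convergent recurrence p_i = a_i*p_{i-1} + p_{i-2}, q_i = a_i*q_{i-1} + q_{i-2} with p_{-2}=0, p_{-1}=1, q_{-2}=1, q_{-1}=0:
  i=0: a_0=4, p_0 = 4*1 + 0 = 4, q_0 = 4*0 + 1 = 1.
  i=1: a_1=3, p_1 = 3*4 + 1 = 13, q_1 = 3*1 + 0 = 3.
  i=2: a_2=1, p_2 = 1*13 + 4 = 17, q_2 = 1*3 + 1 = 4.
  i=3: a_3=4, p_3 = 4*17 + 13 = 81, q_3 = 4*4 + 3 = 19.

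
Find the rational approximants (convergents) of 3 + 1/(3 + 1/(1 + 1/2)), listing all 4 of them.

Using the convergent recurrence p_i = a_i*p_{i-1} + p_{i-2}, q_i = a_i*q_{i-1} + q_{i-2} with p_{-2}=0, p_{-1}=1, q_{-2}=1, q_{-1}=0:
  i=0: a_0=3, p_0 = 3*1 + 0 = 3, q_0 = 3*0 + 1 = 1.
  i=1: a_1=3, p_1 = 3*3 + 1 = 10, q_1 = 3*1 + 0 = 3.
  i=2: a_2=1, p_2 = 1*10 + 3 = 13, q_2 = 1*3 + 1 = 4.
  i=3: a_3=2, p_3 = 2*13 + 10 = 36, q_3 = 2*4 + 3 = 11.

3/1, 10/3, 13/4, 36/11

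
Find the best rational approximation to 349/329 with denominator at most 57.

Expand x = 349/329 as a continued fraction with the Euclidean algorithm:
  349 = 1*329 + 20, so a_0 = 1.
  329 = 16*20 + 9, so a_1 = 16.
  20 = 2*9 + 2, so a_2 = 2.
  9 = 4*2 + 1, so a_3 = 4.
  2 = 2*1 + 0, so a_4 = 2.
so x = [1; 16, 2, 4, 2].
Convergents (p_i = a_i*p_{i-1} + p_{i-2}, q_i = a_i*q_{i-1} + q_{i-2} with p_{-2}=0, p_{-1}=1, q_{-2}=1, q_{-1}=0), until the denominator exceeds 57:
  i=0: a_0=1, p_0 = 1*1 + 0 = 1, q_0 = 1*0 + 1 = 1.
  i=1: a_1=16, p_1 = 16*1 + 1 = 17, q_1 = 16*1 + 0 = 16.
  i=2: a_2=2, p_2 = 2*17 + 1 = 35, q_2 = 2*16 + 1 = 33.
  i=3: a_3=4, p_3 = 4*35 + 17 = 157, q_3 = 4*33 + 16 = 148.
q_3 = 148 > 57, so the last convergent with denominator <= 57 is p_2/q_2 = 35/33.
The closest fraction with denominator <= 57 is either p_2/q_2 or the intermediate fraction (k*p_2 + p_1)/(k*q_2 + q_1) with the largest k >= 1 whose denominator stays <= 57; these approach x as k grows, and every other convergent or intermediate fraction in range is farther away.
Largest k: floor((57 - q_1)/q_2) = floor((57 - 16)/33) = 1.
That gives (1*35 + 17)/(1*33 + 16) = 52/49.
Compare the errors: |x - 35/33| = |349*33 - 35*329|/(329*33) = 2/10857, and |x - 52/49| = |349*49 - 52*329|/(329*49) = 7/16121.
Cross-multiplying, 2*16121 = 32242 < 75999 = 7*10857, so 2/10857 is smaller: the convergent 35/33 is closer to x than 52/49.

35/33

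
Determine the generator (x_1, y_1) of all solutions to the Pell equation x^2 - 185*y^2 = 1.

(x, y) = (9249, 680)

First expand sqrt(185) as a continued fraction. With x_i = (sqrt(185) + m_i)/d_i and (m_0, d_0) = (0, 1): a_0 = floor(sqrt(185)) = 13, since 13^2 = 169 <= 185 < 196 = 14^2.
Iterate m_{i+1} = d_i*a_i - m_i, d_{i+1} = (185 - m_{i+1}^2)/d_i, a_{i+1} = floor((a_0 + m_{i+1})/d_{i+1}):
  m_1 = 1*13 - 0 = 13, d_1 = (185 - 13^2)/1 = 16/1 = 16, a_1 = floor((13 + 13)/16) = 1.
  m_2 = 16*1 - 13 = 3, d_2 = (185 - 3^2)/16 = 176/16 = 11, a_2 = floor((13 + 3)/11) = 1.
  m_3 = 11*1 - 3 = 8, d_3 = (185 - 8^2)/11 = 121/11 = 11, a_3 = floor((13 + 8)/11) = 1.
  m_4 = 11*1 - 8 = 3, d_4 = (185 - 3^2)/11 = 176/11 = 16, a_4 = floor((13 + 3)/16) = 1.
  m_5 = 16*1 - 3 = 13, d_5 = (185 - 13^2)/16 = 16/16 = 1, a_5 = floor((13 + 13)/1) = 26.
  m_6 = 1*26 - 13 = 13, d_6 = (185 - 13^2)/1 = 16/1 = 16: (m_6, d_6) = (m_1, d_1) = (13, 16), so from here the quotients repeat a_1, ..., a_5; the period length is 5.
So sqrt(185) = [13; (1, 1, 1, 1, 26)] with period length k = 5.
k is odd, so (p_{k-1}, q_{k-1}) only solves x^2 - 185y^2 = -1 and the fundamental solution of x^2 - 185y^2 = 1 is (p_{2k-1}, q_{2k-1}) = (p_9, q_9); compute convergents through index 9, running through the period twice.
Convergents (p_i = a_i*p_{i-1} + p_{i-2}, q_i = a_i*q_{i-1} + q_{i-2} with p_{-2}=0, p_{-1}=1, q_{-2}=1, q_{-1}=0):
  i=0: a_0=13, p_0 = 13*1 + 0 = 13, q_0 = 13*0 + 1 = 1.
  i=1: a_1=1, p_1 = 1*13 + 1 = 14, q_1 = 1*1 + 0 = 1.
  i=2: a_2=1, p_2 = 1*14 + 13 = 27, q_2 = 1*1 + 1 = 2.
  i=3: a_3=1, p_3 = 1*27 + 14 = 41, q_3 = 1*2 + 1 = 3.
  i=4: a_4=1, p_4 = 1*41 + 27 = 68, q_4 = 1*3 + 2 = 5.
  i=5: a_5=26, p_5 = 26*68 + 41 = 1809, q_5 = 26*5 + 3 = 133.
  i=6: a_6=1, p_6 = 1*1809 + 68 = 1877, q_6 = 1*133 + 5 = 138.
  i=7: a_7=1, p_7 = 1*1877 + 1809 = 3686, q_7 = 1*138 + 133 = 271.
  i=8: a_8=1, p_8 = 1*3686 + 1877 = 5563, q_8 = 1*271 + 138 = 409.
  i=9: a_9=1, p_9 = 1*5563 + 3686 = 9249, q_9 = 1*409 + 271 = 680.
Indeed p_4^2 - 185*q_4^2 = 4624 - 4625 = -1, not +1.
Check: 9249^2 - 185*680^2 = 85544001 - 85544000 = 1, so (x, y) = (9249, 680) solves the equation, and by the theorem it is the least positive solution.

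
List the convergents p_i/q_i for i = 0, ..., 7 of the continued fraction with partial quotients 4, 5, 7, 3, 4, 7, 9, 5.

4/1, 21/5, 151/36, 474/113, 2047/488, 14803/3529, 135274/32249, 691173/164774

Using the convergent recurrence p_i = a_i*p_{i-1} + p_{i-2}, q_i = a_i*q_{i-1} + q_{i-2} with p_{-2}=0, p_{-1}=1, q_{-2}=1, q_{-1}=0:
  i=0: a_0=4, p_0 = 4*1 + 0 = 4, q_0 = 4*0 + 1 = 1.
  i=1: a_1=5, p_1 = 5*4 + 1 = 21, q_1 = 5*1 + 0 = 5.
  i=2: a_2=7, p_2 = 7*21 + 4 = 151, q_2 = 7*5 + 1 = 36.
  i=3: a_3=3, p_3 = 3*151 + 21 = 474, q_3 = 3*36 + 5 = 113.
  i=4: a_4=4, p_4 = 4*474 + 151 = 2047, q_4 = 4*113 + 36 = 488.
  i=5: a_5=7, p_5 = 7*2047 + 474 = 14803, q_5 = 7*488 + 113 = 3529.
  i=6: a_6=9, p_6 = 9*14803 + 2047 = 135274, q_6 = 9*3529 + 488 = 32249.
  i=7: a_7=5, p_7 = 5*135274 + 14803 = 691173, q_7 = 5*32249 + 3529 = 164774.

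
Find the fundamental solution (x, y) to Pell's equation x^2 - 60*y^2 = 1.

(x, y) = (31, 4)

First expand sqrt(60) as a continued fraction. With x_i = (sqrt(60) + m_i)/d_i and (m_0, d_0) = (0, 1): a_0 = floor(sqrt(60)) = 7, since 7^2 = 49 <= 60 < 64 = 8^2.
Iterate m_{i+1} = d_i*a_i - m_i, d_{i+1} = (60 - m_{i+1}^2)/d_i, a_{i+1} = floor((a_0 + m_{i+1})/d_{i+1}):
  m_1 = 1*7 - 0 = 7, d_1 = (60 - 7^2)/1 = 11/1 = 11, a_1 = floor((7 + 7)/11) = 1.
  m_2 = 11*1 - 7 = 4, d_2 = (60 - 4^2)/11 = 44/11 = 4, a_2 = floor((7 + 4)/4) = 2.
  m_3 = 4*2 - 4 = 4, d_3 = (60 - 4^2)/4 = 44/4 = 11, a_3 = floor((7 + 4)/11) = 1.
  m_4 = 11*1 - 4 = 7, d_4 = (60 - 7^2)/11 = 11/11 = 1, a_4 = floor((7 + 7)/1) = 14.
  m_5 = 1*14 - 7 = 7, d_5 = (60 - 7^2)/1 = 11/1 = 11: (m_5, d_5) = (m_1, d_1) = (7, 11), so from here the quotients repeat a_1, ..., a_4; the period length is 4.
So sqrt(60) = [7; (1, 2, 1, 14)] with period length k = 4.
k is even, so the fundamental solution of x^2 - 60y^2 = 1 is (p_{k-1}, q_{k-1}) = (p_3, q_3); compute convergents through index 3.
Convergents (p_i = a_i*p_{i-1} + p_{i-2}, q_i = a_i*q_{i-1} + q_{i-2} with p_{-2}=0, p_{-1}=1, q_{-2}=1, q_{-1}=0):
  i=0: a_0=7, p_0 = 7*1 + 0 = 7, q_0 = 7*0 + 1 = 1.
  i=1: a_1=1, p_1 = 1*7 + 1 = 8, q_1 = 1*1 + 0 = 1.
  i=2: a_2=2, p_2 = 2*8 + 7 = 23, q_2 = 2*1 + 1 = 3.
  i=3: a_3=1, p_3 = 1*23 + 8 = 31, q_3 = 1*3 + 1 = 4.
Check: 31^2 - 60*4^2 = 961 - 960 = 1, so (x, y) = (31, 4) solves the equation, and by the theorem it is the least positive solution.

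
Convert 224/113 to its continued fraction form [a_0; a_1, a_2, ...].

[1; 1, 55, 2]

Run the Euclidean algorithm on 224 and 113; the successive quotients are the partial quotients a_0, a_1, ... (each step inverts the fractional part left over by the previous one):
  224 = 1*113 + 111, so a_0 = 1.
  113 = 1*111 + 2, so a_1 = 1.
  111 = 55*2 + 1, so a_2 = 55.
  2 = 2*1 + 0, so a_3 = 2.
The remainder reaches 0 after 4 divisions, so the expansion has 4 partial quotients, read off in order.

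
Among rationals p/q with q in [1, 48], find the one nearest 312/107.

35/12

Expand x = 312/107 as a continued fraction with the Euclidean algorithm:
  312 = 2*107 + 98, so a_0 = 2.
  107 = 1*98 + 9, so a_1 = 1.
  98 = 10*9 + 8, so a_2 = 10.
  9 = 1*8 + 1, so a_3 = 1.
  8 = 8*1 + 0, so a_4 = 8.
so x = [2; 1, 10, 1, 8].
Convergents (p_i = a_i*p_{i-1} + p_{i-2}, q_i = a_i*q_{i-1} + q_{i-2} with p_{-2}=0, p_{-1}=1, q_{-2}=1, q_{-1}=0), until the denominator exceeds 48:
  i=0: a_0=2, p_0 = 2*1 + 0 = 2, q_0 = 2*0 + 1 = 1.
  i=1: a_1=1, p_1 = 1*2 + 1 = 3, q_1 = 1*1 + 0 = 1.
  i=2: a_2=10, p_2 = 10*3 + 2 = 32, q_2 = 10*1 + 1 = 11.
  i=3: a_3=1, p_3 = 1*32 + 3 = 35, q_3 = 1*11 + 1 = 12.
  i=4: a_4=8, p_4 = 8*35 + 32 = 312, q_4 = 8*12 + 11 = 107.
q_4 = 107 > 48, so the last convergent with denominator <= 48 is p_3/q_3 = 35/12.
The closest fraction with denominator <= 48 is either p_3/q_3 or the intermediate fraction (k*p_3 + p_2)/(k*q_3 + q_2) with the largest k >= 1 whose denominator stays <= 48; these approach x as k grows, and every other convergent or intermediate fraction in range is farther away.
Largest k: floor((48 - q_2)/q_3) = floor((48 - 11)/12) = 3.
That gives (3*35 + 32)/(3*12 + 11) = 137/47.
Compare the errors: |x - 35/12| = |312*12 - 35*107|/(107*12) = 1/1284, and |x - 137/47| = |312*47 - 137*107|/(107*47) = 5/5029.
Cross-multiplying, 1*5029 = 5029 < 6420 = 5*1284, so 1/1284 is smaller: the convergent 35/12 is closer to x than 137/47.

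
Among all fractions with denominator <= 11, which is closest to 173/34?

56/11

Expand x = 173/34 as a continued fraction with the Euclidean algorithm:
  173 = 5*34 + 3, so a_0 = 5.
  34 = 11*3 + 1, so a_1 = 11.
  3 = 3*1 + 0, so a_2 = 3.
so x = [5; 11, 3].
Convergents (p_i = a_i*p_{i-1} + p_{i-2}, q_i = a_i*q_{i-1} + q_{i-2} with p_{-2}=0, p_{-1}=1, q_{-2}=1, q_{-1}=0), until the denominator exceeds 11:
  i=0: a_0=5, p_0 = 5*1 + 0 = 5, q_0 = 5*0 + 1 = 1.
  i=1: a_1=11, p_1 = 11*5 + 1 = 56, q_1 = 11*1 + 0 = 11.
  i=2: a_2=3, p_2 = 3*56 + 5 = 173, q_2 = 3*11 + 1 = 34.
q_2 = 34 > 11, so the last convergent with denominator <= 11 is p_1/q_1 = 56/11.
The closest fraction with denominator <= 11 is either p_1/q_1 or the intermediate fraction (k*p_1 + p_0)/(k*q_1 + q_0) with the largest k >= 1 whose denominator stays <= 11; these approach x as k grows, and every other convergent or intermediate fraction in range is farther away.
Largest k: floor((11 - q_0)/q_1) = floor((11 - 1)/11) = 0.
Since k = 0, no intermediate fraction beyond p_1/q_1 has denominator <= 11, so the convergent 56/11 is the closest (its error is |173*11 - 56*34|/(34*11) = 1/374).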